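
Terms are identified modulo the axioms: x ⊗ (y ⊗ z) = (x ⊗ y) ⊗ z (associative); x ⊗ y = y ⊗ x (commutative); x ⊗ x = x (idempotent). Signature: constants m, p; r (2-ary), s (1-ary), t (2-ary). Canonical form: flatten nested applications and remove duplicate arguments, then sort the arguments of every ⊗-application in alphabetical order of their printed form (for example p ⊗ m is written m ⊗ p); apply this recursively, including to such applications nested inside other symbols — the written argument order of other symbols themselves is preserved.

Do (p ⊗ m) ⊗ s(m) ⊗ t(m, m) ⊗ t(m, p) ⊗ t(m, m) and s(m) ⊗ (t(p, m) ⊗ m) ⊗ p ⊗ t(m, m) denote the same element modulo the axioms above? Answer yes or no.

Left:  (p ⊗ m) ⊗ s(m) ⊗ t(m, m) ⊗ t(m, p) ⊗ t(m, m)
  Merge nested applications:  p ⊗ m ⊗ s(m) ⊗ t(m, m) ⊗ t(m, p) ⊗ t(m, m)
  Idempotence:  drop duplicate t(m, m)
  Order the arguments:  m ⊗ p ⊗ s(m) ⊗ t(m, m) ⊗ t(m, p)
Right:  s(m) ⊗ (t(p, m) ⊗ m) ⊗ p ⊗ t(m, m)
  Flatten:  s(m) ⊗ t(p, m) ⊗ m ⊗ p ⊗ t(m, m)
  Sort arguments:  m ⊗ p ⊗ s(m) ⊗ t(m, m) ⊗ t(p, m)

Answer: no — m ⊗ p ⊗ s(m) ⊗ t(m, m) ⊗ t(m, p) vs m ⊗ p ⊗ s(m) ⊗ t(m, m) ⊗ t(p, m)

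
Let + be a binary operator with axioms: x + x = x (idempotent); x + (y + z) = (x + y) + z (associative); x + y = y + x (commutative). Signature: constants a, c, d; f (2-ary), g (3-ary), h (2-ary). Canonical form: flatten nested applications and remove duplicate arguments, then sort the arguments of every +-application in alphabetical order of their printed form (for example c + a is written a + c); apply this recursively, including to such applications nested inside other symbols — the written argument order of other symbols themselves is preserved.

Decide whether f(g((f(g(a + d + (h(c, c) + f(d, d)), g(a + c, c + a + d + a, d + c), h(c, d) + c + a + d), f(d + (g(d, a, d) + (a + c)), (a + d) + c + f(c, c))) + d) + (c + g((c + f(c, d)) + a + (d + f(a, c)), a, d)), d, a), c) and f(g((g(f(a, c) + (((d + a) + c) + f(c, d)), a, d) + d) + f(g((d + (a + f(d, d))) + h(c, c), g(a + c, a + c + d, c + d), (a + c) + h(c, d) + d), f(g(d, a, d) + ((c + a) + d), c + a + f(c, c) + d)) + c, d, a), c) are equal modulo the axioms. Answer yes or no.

Answer: yes — both canonical forms are f(g(c + d + f(g(a + d + f(d, d) + h(c, c), g(a + c, a + c + d, c + d), a + c + d + h(c, d)), f(a + c + d + g(d, a, d), a + c + d + f(c, c))) + g(a + c + d + f(a, c) + f(c, d), a, d), d, a), c)

Derivation:
Left:  f(g((f(g(a + d + (h(c, c) + f(d, d)), g(a + c, c + a + d + a, d + c), h(c, d) + c + a + d), f(d + (g(d, a, d) + (a + c)), (a + d) + c + f(c, c))) + d) + (c + g((c + f(c, d)) + a + (d + f(a, c)), a, d)), d, a), c)
  Descend into:  (f(g(a + d + (h(c, c) + f(d, d)), g(a + c, c + a + d + a, d + c), h(c, d) + c + a + d), f(d + (g(d, a, d) + (a + c)), (a + d) + c + f(c, c))) + d) + (c + g((c + f(c, d)) + a + (d + f(a, c)), a, d))
  Merge nested applications:  f(g(a + d + (h(c, c) + f(d, d)), g(a + c, c + a + d + a, d + c), h(c, d) + c + a + d), f(d + (g(d, a, d) + (a + c)), (a + d) + c + f(c, c))) + d + c + g((c + f(c, d)) + a + (d + f(a, c)), a, d)
  Inside:  f(g(a + d + (h(c, c) + f(d, d)), g(a + c, c + a + d + a, d + c), h(c, d) + c + a + d), f(d + (g(d, a, d) + (a + c)), (a + d) + c + f(c, c)))  →  f(g(a + d + f(d, d) + h(c, c), g(a + c, a + c + d, c + d), a + c + d + h(c, d)), f(a + c + d + g(d, a, d), a + c + d + f(c, c)))
  Simplify inside:  g((c + f(c, d)) + a + (d + f(a, c)), a, d)  →  g(a + c + d + f(a, c) + f(c, d), a, d)
  Order the arguments:  c + d + f(g(a + d + f(d, d) + h(c, c), g(a + c, a + c + d, c + d), a + c + d + h(c, d)), f(a + c + d + g(d, a, d), a + c + d + f(c, c))) + g(a + c + d + f(a, c) + f(c, d), a, d)
  Rebuild:  f(g(c + d + f(g(a + d + f(d, d) + h(c, c), g(a + c, a + c + d, c + d), a + c + d + h(c, d)), f(a + c + d + g(d, a, d), a + c + d + f(c, c))) + g(a + c + d + f(a, c) + f(c, d), a, d), d, a), c)
Right:  f(g((g(f(a, c) + (((d + a) + c) + f(c, d)), a, d) + d) + f(g((d + (a + f(d, d))) + h(c, c), g(a + c, a + c + d, c + d), (a + c) + h(c, d) + d), f(g(d, a, d) + ((c + a) + d), c + a + f(c, c) + d)) + c, d, a), c)
  Focus inside:  (g(f(a, c) + (((d + a) + c) + f(c, d)), a, d) + d) + f(g((d + (a + f(d, d))) + h(c, c), g(a + c, a + c + d, c + d), (a + c) + h(c, d) + d), f(g(d, a, d) + ((c + a) + d), c + a + f(c, c) + d)) + c
  Merge nested applications:  g(f(a, c) + (((d + a) + c) + f(c, d)), a, d) + d + f(g((d + (a + f(d, d))) + h(c, c), g(a + c, a + c + d, c + d), (a + c) + h(c, d) + d), f(g(d, a, d) + ((c + a) + d), c + a + f(c, c) + d)) + c
  Canonicalize subterm:  g(f(a, c) + (((d + a) + c) + f(c, d)), a, d)  →  g(a + c + d + f(a, c) + f(c, d), a, d)
  Canonicalize subterm:  f(g((d + (a + f(d, d))) + h(c, c), g(a + c, a + c + d, c + d), (a + c) + h(c, d) + d), f(g(d, a, d) + ((c + a) + d), c + a + f(c, c) + d))  →  f(g(a + d + f(d, d) + h(c, c), g(a + c, a + c + d, c + d), a + c + d + h(c, d)), f(a + c + d + g(d, a, d), a + c + d + f(c, c)))
  Sort:  c + d + f(g(a + d + f(d, d) + h(c, c), g(a + c, a + c + d, c + d), a + c + d + h(c, d)), f(a + c + d + g(d, a, d), a + c + d + f(c, c))) + g(a + c + d + f(a, c) + f(c, d), a, d)
  Rebuild:  f(g(c + d + f(g(a + d + f(d, d) + h(c, c), g(a + c, a + c + d, c + d), a + c + d + h(c, d)), f(a + c + d + g(d, a, d), a + c + d + f(c, c))) + g(a + c + d + f(a, c) + f(c, d), a, d), d, a), c)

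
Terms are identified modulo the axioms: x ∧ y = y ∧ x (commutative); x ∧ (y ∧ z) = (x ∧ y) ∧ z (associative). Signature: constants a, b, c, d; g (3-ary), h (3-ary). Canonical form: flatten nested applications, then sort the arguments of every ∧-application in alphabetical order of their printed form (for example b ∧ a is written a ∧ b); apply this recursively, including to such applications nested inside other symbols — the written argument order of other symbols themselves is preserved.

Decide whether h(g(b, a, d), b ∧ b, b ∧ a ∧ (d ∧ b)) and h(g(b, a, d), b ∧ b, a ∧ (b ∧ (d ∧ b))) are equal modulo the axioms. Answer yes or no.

Answer: yes — both canonical forms are h(g(b, a, d), b ∧ b, a ∧ b ∧ b ∧ d)

Derivation:
Left:  h(g(b, a, d), b ∧ b, b ∧ a ∧ (d ∧ b))
  Focus inside:  b ∧ a ∧ (d ∧ b)
  Un-nest:  b ∧ a ∧ d ∧ b
  Order the arguments:  a ∧ b ∧ b ∧ d
  Put back:  h(g(b, a, d), b ∧ b, a ∧ b ∧ b ∧ d)
Right:  h(g(b, a, d), b ∧ b, a ∧ (b ∧ (d ∧ b)))
  Descend into:  a ∧ (b ∧ (d ∧ b))
  Merge nested applications:  a ∧ b ∧ d ∧ b
  Order the arguments:  a ∧ b ∧ b ∧ d
  Reassemble:  h(g(b, a, d), b ∧ b, a ∧ b ∧ b ∧ d)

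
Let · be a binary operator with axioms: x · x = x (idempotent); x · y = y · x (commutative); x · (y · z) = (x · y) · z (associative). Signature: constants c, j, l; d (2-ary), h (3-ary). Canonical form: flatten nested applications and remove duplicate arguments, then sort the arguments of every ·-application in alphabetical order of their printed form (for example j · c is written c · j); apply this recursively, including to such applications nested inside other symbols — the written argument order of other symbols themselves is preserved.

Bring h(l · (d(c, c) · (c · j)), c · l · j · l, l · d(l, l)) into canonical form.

Answer: h(c · d(c, c) · j · l, c · j · l, d(l, l) · l)

Derivation:
Work inside:  l · (d(c, c) · (c · j))
Merge nested applications:  l · d(c, c) · c · j
Order the arguments:  c · d(c, c) · j · l
Reassemble:  h(c · d(c, c) · j · l, c · j · l, d(l, l) · l)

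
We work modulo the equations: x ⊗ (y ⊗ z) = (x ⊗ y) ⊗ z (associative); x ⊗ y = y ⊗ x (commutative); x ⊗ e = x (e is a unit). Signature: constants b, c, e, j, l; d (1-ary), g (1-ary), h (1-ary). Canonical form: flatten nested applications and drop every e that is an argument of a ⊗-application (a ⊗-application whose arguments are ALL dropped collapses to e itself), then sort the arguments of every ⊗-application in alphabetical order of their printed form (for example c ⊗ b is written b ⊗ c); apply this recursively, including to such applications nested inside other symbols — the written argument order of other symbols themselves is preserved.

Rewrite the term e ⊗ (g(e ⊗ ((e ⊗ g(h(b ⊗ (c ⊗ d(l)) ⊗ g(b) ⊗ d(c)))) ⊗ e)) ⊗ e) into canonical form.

Answer: g(g(h(b ⊗ c ⊗ d(c) ⊗ d(l) ⊗ g(b))))

Derivation:
Merge nested applications:  e ⊗ g(e ⊗ ((e ⊗ g(h(b ⊗ (c ⊗ d(l)) ⊗ g(b) ⊗ d(c)))) ⊗ e)) ⊗ e
Simplify inside:  g(e ⊗ ((e ⊗ g(h(b ⊗ (c ⊗ d(l)) ⊗ g(b) ⊗ d(c)))) ⊗ e))  →  g(g(h(b ⊗ c ⊗ d(c) ⊗ d(l) ⊗ g(b))))
Unit:  drop e (×2)
Order the arguments:  g(g(h(b ⊗ c ⊗ d(c) ⊗ d(l) ⊗ g(b))))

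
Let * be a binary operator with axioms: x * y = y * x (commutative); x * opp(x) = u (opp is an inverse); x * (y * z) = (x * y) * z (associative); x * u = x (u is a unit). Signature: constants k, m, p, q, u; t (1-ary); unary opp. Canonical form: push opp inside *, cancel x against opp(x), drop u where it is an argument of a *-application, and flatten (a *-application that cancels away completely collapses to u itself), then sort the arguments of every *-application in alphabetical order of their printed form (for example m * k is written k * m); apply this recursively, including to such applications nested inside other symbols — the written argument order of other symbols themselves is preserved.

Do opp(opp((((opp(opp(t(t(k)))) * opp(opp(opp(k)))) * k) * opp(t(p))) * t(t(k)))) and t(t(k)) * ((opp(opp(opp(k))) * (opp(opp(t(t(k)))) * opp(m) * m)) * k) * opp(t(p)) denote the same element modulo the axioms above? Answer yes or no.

Answer: yes — both canonical forms are opp(t(p)) * t(t(k)) * t(t(k))

Derivation:
Left:  opp(opp((((opp(opp(t(t(k)))) * opp(opp(opp(k)))) * k) * opp(t(p))) * t(t(k))))
  Push opp inside:  distribute opp over * and collapse double opp
  Inverses cancel:  k cancels
  Combine occurrences:  t(t(k)) * t(t(k)) * opp(t(p))
  Order the arguments:  opp(t(p)) * t(t(k)) * t(t(k))
Right:  t(t(k)) * ((opp(opp(opp(k))) * (opp(opp(t(t(k)))) * opp(m) * m)) * k) * opp(t(p))
  Push opp inside:  distribute opp over * and collapse double opp
  Cancel:  k cancels; m cancels
  Combine occurrences:  t(t(k)) * t(t(k)) * opp(t(p))
  Sort:  opp(t(p)) * t(t(k)) * t(t(k))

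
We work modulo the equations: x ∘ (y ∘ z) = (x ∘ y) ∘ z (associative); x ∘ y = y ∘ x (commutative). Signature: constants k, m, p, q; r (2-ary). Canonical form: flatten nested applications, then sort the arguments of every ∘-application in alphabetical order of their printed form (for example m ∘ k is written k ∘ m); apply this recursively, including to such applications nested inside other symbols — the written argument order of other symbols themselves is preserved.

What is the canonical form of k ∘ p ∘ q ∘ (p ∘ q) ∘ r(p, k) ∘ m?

Flatten:  k ∘ p ∘ q ∘ p ∘ q ∘ r(p, k) ∘ m
Order the arguments:  k ∘ m ∘ p ∘ p ∘ q ∘ q ∘ r(p, k)

Answer: k ∘ m ∘ p ∘ p ∘ q ∘ q ∘ r(p, k)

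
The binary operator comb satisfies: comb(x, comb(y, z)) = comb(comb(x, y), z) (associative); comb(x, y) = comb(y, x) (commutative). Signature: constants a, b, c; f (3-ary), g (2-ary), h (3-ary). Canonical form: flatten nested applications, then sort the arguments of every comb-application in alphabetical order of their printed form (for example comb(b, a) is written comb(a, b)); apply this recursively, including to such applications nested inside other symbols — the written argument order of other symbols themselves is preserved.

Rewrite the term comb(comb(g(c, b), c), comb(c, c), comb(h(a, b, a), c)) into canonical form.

Answer: comb(c, c, c, c, g(c, b), h(a, b, a))

Derivation:
Un-nest:  comb(g(c, b), c, c, c, h(a, b, a), c)
Sort:  comb(c, c, c, c, g(c, b), h(a, b, a))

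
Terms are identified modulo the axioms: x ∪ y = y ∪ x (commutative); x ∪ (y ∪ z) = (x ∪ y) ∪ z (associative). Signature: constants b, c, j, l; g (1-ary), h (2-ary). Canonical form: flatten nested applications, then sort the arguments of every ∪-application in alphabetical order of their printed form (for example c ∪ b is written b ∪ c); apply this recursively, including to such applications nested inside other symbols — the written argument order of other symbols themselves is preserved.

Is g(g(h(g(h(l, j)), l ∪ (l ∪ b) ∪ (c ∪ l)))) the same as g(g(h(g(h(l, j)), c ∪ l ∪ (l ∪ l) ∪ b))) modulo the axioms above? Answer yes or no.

Answer: yes — both canonical forms are g(g(h(g(h(l, j)), b ∪ c ∪ l ∪ l ∪ l)))

Derivation:
Left:  g(g(h(g(h(l, j)), l ∪ (l ∪ b) ∪ (c ∪ l))))
  Focus inside:  l ∪ (l ∪ b) ∪ (c ∪ l)
  Un-nest:  l ∪ l ∪ b ∪ c ∪ l
  Sort arguments:  b ∪ c ∪ l ∪ l ∪ l
  Reassemble:  g(g(h(g(h(l, j)), b ∪ c ∪ l ∪ l ∪ l)))
Right:  g(g(h(g(h(l, j)), c ∪ l ∪ (l ∪ l) ∪ b)))
  Focus inside:  c ∪ l ∪ (l ∪ l) ∪ b
  Flatten:  c ∪ l ∪ l ∪ l ∪ b
  Sort:  b ∪ c ∪ l ∪ l ∪ l
  Put back:  g(g(h(g(h(l, j)), b ∪ c ∪ l ∪ l ∪ l)))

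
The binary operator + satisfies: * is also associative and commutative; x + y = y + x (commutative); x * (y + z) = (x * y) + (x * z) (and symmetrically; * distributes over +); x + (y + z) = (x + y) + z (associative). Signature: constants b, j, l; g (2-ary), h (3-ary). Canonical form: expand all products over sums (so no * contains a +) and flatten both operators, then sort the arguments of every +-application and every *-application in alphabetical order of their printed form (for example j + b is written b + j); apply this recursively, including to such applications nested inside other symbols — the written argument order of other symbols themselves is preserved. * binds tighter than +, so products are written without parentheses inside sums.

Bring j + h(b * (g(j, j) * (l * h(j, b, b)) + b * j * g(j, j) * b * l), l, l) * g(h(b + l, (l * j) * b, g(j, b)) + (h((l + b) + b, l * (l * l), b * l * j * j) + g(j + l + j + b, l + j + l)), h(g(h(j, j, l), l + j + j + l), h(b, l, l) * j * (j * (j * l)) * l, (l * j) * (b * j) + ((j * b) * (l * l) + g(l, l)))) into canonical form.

Answer: g(g(b + j + j + l, j + l + l) + h(b + b + l, l * l * l, b * j * j * l) + h(b + l, b * j * l, g(j, b)), h(g(h(j, j, l), j + j + l + l), h(b, l, l) * j * j * j * l * l, b * j * j * l + b * j * l * l + g(l, l))) * h(b * b * b * g(j, j) * j * l + b * g(j, j) * h(j, b, b) * l, l, l) + j

Derivation:
Expand products over sums:  j + g(g(b + j + j + l, j + l + l) + h(b + b + l, l * l * l, b * j * j * l) + h(b + l, b * j * l, g(j, b)), h(g(h(j, j, l), j + j + l + l), h(b, l, l) * j * j * j * l * l, b * j * j * l + b * j * l * l + g(l, l))) * h(b * b * b * g(j, j) * j * l + b * g(j, j) * h(j, b, b) * l, l, l)
Order the arguments:  g(g(b + j + j + l, j + l + l) + h(b + b + l, l * l * l, b * j * j * l) + h(b + l, b * j * l, g(j, b)), h(g(h(j, j, l), j + j + l + l), h(b, l, l) * j * j * j * l * l, b * j * j * l + b * j * l * l + g(l, l))) * h(b * b * b * g(j, j) * j * l + b * g(j, j) * h(j, b, b) * l, l, l) + j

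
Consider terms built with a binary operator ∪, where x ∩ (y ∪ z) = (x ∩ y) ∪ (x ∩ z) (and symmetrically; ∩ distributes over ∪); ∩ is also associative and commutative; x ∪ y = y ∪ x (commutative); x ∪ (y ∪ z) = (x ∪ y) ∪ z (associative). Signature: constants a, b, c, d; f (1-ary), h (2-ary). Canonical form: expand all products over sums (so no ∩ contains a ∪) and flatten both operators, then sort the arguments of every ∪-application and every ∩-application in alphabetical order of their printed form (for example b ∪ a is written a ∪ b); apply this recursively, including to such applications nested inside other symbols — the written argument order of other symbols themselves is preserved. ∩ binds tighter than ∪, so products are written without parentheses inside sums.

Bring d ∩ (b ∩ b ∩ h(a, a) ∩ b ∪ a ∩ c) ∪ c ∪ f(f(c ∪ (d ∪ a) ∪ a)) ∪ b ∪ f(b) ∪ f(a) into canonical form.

Distribute:  b ∩ b ∩ b ∩ d ∩ h(a, a) ∪ a ∩ c ∩ d ∪ c ∪ f(f(a ∪ a ∪ c ∪ d)) ∪ b ∪ f(b) ∪ f(a)
Sort:  a ∩ c ∩ d ∪ b ∪ b ∩ b ∩ b ∩ d ∩ h(a, a) ∪ c ∪ f(a) ∪ f(b) ∪ f(f(a ∪ a ∪ c ∪ d))

Answer: a ∩ c ∩ d ∪ b ∪ b ∩ b ∩ b ∩ d ∩ h(a, a) ∪ c ∪ f(a) ∪ f(b) ∪ f(f(a ∪ a ∪ c ∪ d))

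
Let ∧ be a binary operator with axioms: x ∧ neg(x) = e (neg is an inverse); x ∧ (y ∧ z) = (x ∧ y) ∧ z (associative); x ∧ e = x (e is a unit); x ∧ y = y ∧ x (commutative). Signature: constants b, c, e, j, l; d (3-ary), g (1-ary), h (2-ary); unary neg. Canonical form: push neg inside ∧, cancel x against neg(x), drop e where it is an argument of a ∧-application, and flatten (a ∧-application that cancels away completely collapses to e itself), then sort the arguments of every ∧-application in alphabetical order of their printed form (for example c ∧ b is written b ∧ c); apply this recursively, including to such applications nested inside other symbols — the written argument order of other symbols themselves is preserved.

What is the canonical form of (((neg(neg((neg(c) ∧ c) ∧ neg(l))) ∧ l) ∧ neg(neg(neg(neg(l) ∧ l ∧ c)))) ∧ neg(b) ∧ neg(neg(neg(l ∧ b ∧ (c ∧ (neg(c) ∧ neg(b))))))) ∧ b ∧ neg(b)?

Answer: neg(b) ∧ neg(c) ∧ neg(l)

Derivation:
Push neg inside:  distribute neg over ∧ and collapse double neg
Collect terms:  neg(c) ∧ neg(l) ∧ neg(b)
Order the arguments:  neg(b) ∧ neg(c) ∧ neg(l)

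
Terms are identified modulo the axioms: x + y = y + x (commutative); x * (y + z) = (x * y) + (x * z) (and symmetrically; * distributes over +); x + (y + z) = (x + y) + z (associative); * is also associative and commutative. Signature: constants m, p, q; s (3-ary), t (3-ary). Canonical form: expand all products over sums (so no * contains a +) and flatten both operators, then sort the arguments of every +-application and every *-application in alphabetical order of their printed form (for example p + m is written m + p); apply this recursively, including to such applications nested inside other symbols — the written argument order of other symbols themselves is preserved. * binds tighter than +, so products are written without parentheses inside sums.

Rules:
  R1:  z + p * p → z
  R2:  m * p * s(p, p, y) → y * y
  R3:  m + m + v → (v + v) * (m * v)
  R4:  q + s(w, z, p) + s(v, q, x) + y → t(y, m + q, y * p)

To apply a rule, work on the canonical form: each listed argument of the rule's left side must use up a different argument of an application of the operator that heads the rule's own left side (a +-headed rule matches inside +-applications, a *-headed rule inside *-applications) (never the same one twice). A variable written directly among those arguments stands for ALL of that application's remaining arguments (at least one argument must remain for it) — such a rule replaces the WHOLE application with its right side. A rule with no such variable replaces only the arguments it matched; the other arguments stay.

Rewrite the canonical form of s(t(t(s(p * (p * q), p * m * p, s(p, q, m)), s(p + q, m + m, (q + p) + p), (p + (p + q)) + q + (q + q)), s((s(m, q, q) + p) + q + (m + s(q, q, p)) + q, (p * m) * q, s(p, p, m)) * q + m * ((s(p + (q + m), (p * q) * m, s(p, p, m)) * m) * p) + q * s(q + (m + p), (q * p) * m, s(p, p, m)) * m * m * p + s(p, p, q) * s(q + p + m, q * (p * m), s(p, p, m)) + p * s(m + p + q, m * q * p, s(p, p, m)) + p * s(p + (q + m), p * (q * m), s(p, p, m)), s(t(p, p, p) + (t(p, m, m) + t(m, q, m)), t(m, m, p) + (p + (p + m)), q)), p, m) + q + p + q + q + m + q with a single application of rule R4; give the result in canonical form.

Canonical form:  m + p + q + q + q + q + s(t(t(s(p * p * q, m * p * p, s(p, q, m)), s(p + q, m + m, p + p + q), p + p + q + q + q + q), m * m * p * q * s(m + p + q, m * p * q, s(p, p, m)) + m * m * p * s(m + p + q, m * p * q, s(p, p, m)) + p * s(m + p + q, m * p * q, s(p, p, m)) + p * s(m + p + q, m * p * q, s(p, p, m)) + q * s(m + p + q + q + s(m, q, q) + s(q, q, p), m * p * q, s(p, p, m)) + s(m + p + q, m * p * q, s(p, p, m)) * s(p, p, q), s(t(m, q, m) + t(p, m, m) + t(p, p, p), m + p + p + t(m, m, p), q)), p, m)
R4 matches:  uses q, s(m, q, q), s(q, q, p);  v := m, w := q, x := q, y := m + p + q, z := q
The extension variable absorbs all remaining arguments, so the whole application is rewritten.
New term:  m + p + q + q + q + q + s(t(t(s(p * p * q, m * p * p, s(p, q, m)), s(p + q, m + m, p + p + q), p + p + q + q + q + q), m * m * p * q * s(m + p + q, m * p * q, s(p, p, m)) + m * m * p * s(m + p + q, m * p * q, s(p, p, m)) + p * s(m + p + q, m * p * q, s(p, p, m)) + p * s(m + p + q, m * p * q, s(p, p, m)) + q * s(t(m + p + q, m + q, m * p + p * p + p * q), m * p * q, s(p, p, m)) + s(m + p + q, m * p * q, s(p, p, m)) * s(p, p, q), s(t(m, q, m) + t(p, m, m) + t(p, p, p), m + p + p + t(m, m, p), q)), p, m)

Answer: m + p + q + q + q + q + s(t(t(s(p * p * q, m * p * p, s(p, q, m)), s(p + q, m + m, p + p + q), p + p + q + q + q + q), m * m * p * q * s(m + p + q, m * p * q, s(p, p, m)) + m * m * p * s(m + p + q, m * p * q, s(p, p, m)) + p * s(m + p + q, m * p * q, s(p, p, m)) + p * s(m + p + q, m * p * q, s(p, p, m)) + q * s(t(m + p + q, m + q, m * p + p * p + p * q), m * p * q, s(p, p, m)) + s(m + p + q, m * p * q, s(p, p, m)) * s(p, p, q), s(t(m, q, m) + t(p, m, m) + t(p, p, p), m + p + p + t(m, m, p), q)), p, m)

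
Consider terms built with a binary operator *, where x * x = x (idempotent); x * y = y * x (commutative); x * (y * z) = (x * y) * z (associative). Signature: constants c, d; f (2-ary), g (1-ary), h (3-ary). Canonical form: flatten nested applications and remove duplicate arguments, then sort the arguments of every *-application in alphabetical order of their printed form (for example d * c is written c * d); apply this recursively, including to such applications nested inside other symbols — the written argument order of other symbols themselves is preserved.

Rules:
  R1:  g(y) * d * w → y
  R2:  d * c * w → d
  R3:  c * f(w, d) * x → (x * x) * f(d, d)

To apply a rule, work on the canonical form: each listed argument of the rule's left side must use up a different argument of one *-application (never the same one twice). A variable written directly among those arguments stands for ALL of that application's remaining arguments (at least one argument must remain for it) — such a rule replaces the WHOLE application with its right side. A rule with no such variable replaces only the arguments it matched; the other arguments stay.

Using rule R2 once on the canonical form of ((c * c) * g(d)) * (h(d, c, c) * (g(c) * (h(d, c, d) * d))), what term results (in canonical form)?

Answer: d

Derivation:
Canonical form:  c * d * g(c) * g(d) * h(d, c, c) * h(d, c, d)
Match R2:  consume c, d;  w := g(c) * g(d) * h(d, c, c) * h(d, c, d)
The variable takes the whole remainder — replace the entire application.
Giving:  d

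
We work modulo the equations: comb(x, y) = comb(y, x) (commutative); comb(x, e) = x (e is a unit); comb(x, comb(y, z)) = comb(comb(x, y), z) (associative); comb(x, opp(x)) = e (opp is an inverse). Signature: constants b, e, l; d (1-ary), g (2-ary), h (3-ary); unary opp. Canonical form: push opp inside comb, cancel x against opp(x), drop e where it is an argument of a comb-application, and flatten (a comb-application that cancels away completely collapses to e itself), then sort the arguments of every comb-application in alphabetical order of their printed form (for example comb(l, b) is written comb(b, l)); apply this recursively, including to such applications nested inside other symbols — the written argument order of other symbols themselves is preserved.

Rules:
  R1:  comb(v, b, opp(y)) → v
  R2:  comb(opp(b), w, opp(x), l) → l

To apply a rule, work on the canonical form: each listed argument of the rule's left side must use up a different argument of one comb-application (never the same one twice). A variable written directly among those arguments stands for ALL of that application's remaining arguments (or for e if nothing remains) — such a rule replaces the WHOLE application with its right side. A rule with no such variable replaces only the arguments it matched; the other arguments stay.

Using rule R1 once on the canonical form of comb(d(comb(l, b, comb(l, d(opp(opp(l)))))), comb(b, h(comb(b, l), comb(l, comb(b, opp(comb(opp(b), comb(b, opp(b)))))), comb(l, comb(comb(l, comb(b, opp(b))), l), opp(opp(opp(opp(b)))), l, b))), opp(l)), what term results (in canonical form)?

Canonical form:  comb(b, d(comb(b, d(l), l, l)), h(comb(b, l), comb(b, b, l), comb(b, b, l, l, l, l)), opp(l))
Match R1:  consume b, opp(l);  v := comb(d(comb(b, d(l), l, l)), h(comb(b, l), comb(b, b, l), comb(b, b, l, l, l, l))), y := l
The extension variable absorbs all remaining arguments, so the whole application is rewritten.
Result:  comb(d(comb(b, d(l), l, l)), h(comb(b, l), comb(b, b, l), comb(b, b, l, l, l, l)))

Answer: comb(d(comb(b, d(l), l, l)), h(comb(b, l), comb(b, b, l), comb(b, b, l, l, l, l)))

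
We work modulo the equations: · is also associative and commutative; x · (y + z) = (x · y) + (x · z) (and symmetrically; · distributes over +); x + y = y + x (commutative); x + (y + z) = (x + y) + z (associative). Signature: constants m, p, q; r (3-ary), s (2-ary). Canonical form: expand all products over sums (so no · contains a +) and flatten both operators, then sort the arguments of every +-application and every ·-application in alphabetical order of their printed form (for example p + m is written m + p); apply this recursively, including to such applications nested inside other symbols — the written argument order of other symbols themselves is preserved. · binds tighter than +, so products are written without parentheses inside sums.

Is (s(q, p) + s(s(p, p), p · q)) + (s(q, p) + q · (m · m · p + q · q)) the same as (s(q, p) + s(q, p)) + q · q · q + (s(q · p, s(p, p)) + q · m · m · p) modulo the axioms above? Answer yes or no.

Left:  (s(q, p) + s(s(p, p), p · q)) + (s(q, p) + q · (m · m · p + q · q))
  Expand products over sums:  s(q, p) + s(s(p, p), p · q) + s(q, p) + m · m · p · q + q · q · q
  Sort arguments:  m · m · p · q + q · q · q + s(q, p) + s(q, p) + s(s(p, p), p · q)
Right:  (s(q, p) + s(q, p)) + q · q · q + (s(q · p, s(p, p)) + q · m · m · p)
  Merge nested applications:  s(q, p) + s(q, p) + q · q · q + s(p · q, s(p, p)) + m · m · p · q
  Sort arguments:  m · m · p · q + q · q · q + s(p · q, s(p, p)) + s(q, p) + s(q, p)

Answer: no — m · m · p · q + q · q · q + s(q, p) + s(q, p) + s(s(p, p), p · q) vs m · m · p · q + q · q · q + s(p · q, s(p, p)) + s(q, p) + s(q, p)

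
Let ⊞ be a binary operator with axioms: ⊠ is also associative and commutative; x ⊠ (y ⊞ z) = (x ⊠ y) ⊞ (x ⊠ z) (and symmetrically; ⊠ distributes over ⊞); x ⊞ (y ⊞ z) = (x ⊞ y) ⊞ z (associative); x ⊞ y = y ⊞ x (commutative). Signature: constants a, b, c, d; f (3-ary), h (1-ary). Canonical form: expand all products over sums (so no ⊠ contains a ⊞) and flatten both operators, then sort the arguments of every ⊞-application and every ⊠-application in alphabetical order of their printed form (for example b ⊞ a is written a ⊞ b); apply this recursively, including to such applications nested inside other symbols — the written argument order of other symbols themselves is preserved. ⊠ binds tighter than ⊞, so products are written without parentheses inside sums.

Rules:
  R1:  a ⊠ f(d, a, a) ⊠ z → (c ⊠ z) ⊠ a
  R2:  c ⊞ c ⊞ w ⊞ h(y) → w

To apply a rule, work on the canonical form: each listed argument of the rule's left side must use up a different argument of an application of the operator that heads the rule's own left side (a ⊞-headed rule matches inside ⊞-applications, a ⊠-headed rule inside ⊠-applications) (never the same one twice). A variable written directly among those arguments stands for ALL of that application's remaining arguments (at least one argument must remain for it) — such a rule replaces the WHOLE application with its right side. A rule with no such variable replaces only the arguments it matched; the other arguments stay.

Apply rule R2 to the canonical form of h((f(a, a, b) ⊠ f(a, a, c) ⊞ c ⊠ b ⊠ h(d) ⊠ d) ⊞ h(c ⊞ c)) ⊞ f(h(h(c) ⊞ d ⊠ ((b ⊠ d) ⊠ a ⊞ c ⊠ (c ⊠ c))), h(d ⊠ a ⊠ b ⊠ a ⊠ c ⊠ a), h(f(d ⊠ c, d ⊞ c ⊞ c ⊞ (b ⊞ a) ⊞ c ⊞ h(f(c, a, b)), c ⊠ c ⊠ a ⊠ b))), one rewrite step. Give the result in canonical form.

Answer: f(h(a ⊠ b ⊠ d ⊠ d ⊞ c ⊠ c ⊠ c ⊠ d ⊞ h(c)), h(a ⊠ a ⊠ a ⊠ b ⊠ c ⊠ d), h(f(c ⊠ d, a ⊞ b ⊞ c ⊞ d, a ⊠ b ⊠ c ⊠ c))) ⊞ h(b ⊠ c ⊠ d ⊠ h(d) ⊞ f(a, a, b) ⊠ f(a, a, c) ⊞ h(c ⊞ c))

Derivation:
Canonical form:  f(h(a ⊠ b ⊠ d ⊠ d ⊞ c ⊠ c ⊠ c ⊠ d ⊞ h(c)), h(a ⊠ a ⊠ a ⊠ b ⊠ c ⊠ d), h(f(c ⊠ d, a ⊞ b ⊞ c ⊞ c ⊞ c ⊞ d ⊞ h(f(c, a, b)), a ⊠ b ⊠ c ⊠ c))) ⊞ h(b ⊠ c ⊠ d ⊠ h(d) ⊞ f(a, a, b) ⊠ f(a, a, c) ⊞ h(c ⊞ c))
Match R2:  consume c, c, h(f(c, a, b));  w := a ⊞ b ⊞ c ⊞ d, y := f(c, a, b)
The variable takes the whole remainder — replace the entire application.
Result:  f(h(a ⊠ b ⊠ d ⊠ d ⊞ c ⊠ c ⊠ c ⊠ d ⊞ h(c)), h(a ⊠ a ⊠ a ⊠ b ⊠ c ⊠ d), h(f(c ⊠ d, a ⊞ b ⊞ c ⊞ d, a ⊠ b ⊠ c ⊠ c))) ⊞ h(b ⊠ c ⊠ d ⊠ h(d) ⊞ f(a, a, b) ⊠ f(a, a, c) ⊞ h(c ⊞ c))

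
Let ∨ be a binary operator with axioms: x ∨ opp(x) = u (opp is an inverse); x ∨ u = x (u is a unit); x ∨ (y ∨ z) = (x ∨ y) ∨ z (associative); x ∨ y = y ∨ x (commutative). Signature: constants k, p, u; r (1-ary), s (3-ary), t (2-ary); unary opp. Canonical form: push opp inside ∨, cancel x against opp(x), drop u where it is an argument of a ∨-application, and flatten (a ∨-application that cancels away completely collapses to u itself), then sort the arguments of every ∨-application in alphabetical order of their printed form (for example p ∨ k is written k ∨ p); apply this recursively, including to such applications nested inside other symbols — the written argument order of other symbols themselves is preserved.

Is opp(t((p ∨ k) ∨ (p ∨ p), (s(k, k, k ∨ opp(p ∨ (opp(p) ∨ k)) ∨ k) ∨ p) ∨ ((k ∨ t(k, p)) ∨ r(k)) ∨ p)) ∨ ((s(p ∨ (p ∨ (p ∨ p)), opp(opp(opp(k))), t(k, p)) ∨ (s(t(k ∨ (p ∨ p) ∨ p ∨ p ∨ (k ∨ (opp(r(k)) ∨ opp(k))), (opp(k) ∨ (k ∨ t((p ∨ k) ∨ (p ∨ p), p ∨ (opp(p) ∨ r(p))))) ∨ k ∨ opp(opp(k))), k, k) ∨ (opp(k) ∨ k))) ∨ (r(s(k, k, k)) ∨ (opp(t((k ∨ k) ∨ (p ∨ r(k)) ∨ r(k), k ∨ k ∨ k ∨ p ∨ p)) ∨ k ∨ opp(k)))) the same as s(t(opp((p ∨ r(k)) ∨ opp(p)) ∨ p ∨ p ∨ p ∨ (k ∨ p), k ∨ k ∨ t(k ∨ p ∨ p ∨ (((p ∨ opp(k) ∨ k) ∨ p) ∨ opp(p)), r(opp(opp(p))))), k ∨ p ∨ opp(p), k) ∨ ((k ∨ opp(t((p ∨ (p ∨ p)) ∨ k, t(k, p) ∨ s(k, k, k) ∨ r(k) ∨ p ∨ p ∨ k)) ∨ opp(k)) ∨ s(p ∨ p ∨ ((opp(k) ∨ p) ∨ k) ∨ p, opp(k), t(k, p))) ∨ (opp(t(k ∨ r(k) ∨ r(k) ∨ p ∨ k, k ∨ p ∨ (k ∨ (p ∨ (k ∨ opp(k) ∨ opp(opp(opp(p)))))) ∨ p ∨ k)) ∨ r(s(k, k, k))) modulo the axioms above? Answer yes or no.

Left:  opp(t((p ∨ k) ∨ (p ∨ p), (s(k, k, k ∨ opp(p ∨ (opp(p) ∨ k)) ∨ k) ∨ p) ∨ ((k ∨ t(k, p)) ∨ r(k)) ∨ p)) ∨ ((s(p ∨ (p ∨ (p ∨ p)), opp(opp(opp(k))), t(k, p)) ∨ (s(t(k ∨ (p ∨ p) ∨ p ∨ p ∨ (k ∨ (opp(r(k)) ∨ opp(k))), (opp(k) ∨ (k ∨ t((p ∨ k) ∨ (p ∨ p), p ∨ (opp(p) ∨ r(p))))) ∨ k ∨ opp(opp(k))), k, k) ∨ (opp(k) ∨ k))) ∨ (r(s(k, k, k)) ∨ (opp(t((k ∨ k) ∨ (p ∨ r(k)) ∨ r(k), k ∨ k ∨ k ∨ p ∨ p)) ∨ k ∨ opp(k))))
  Push opp inside:  distribute opp over ∨ and collapse double opp
  Inverses cancel:  k cancels
  Collect terms:  opp(t(k ∨ p ∨ p ∨ p, k ∨ p ∨ p ∨ r(k) ∨ s(k, k, k) ∨ t(k, p))) ∨ s(p ∨ p ∨ p ∨ p, opp(k), t(k, p)) ∨ s(t(k ∨ opp(r(k)) ∨ p ∨ p ∨ p ∨ p, k ∨ k ∨ t(k ∨ p ∨ p ∨ p, r(p))), k, k) ∨ r(s(k, k, k)) ∨ opp(t(k ∨ k ∨ p ∨ r(k) ∨ r(k), k ∨ k ∨ k ∨ p ∨ p))
  Sort arguments:  opp(t(k ∨ k ∨ p ∨ r(k) ∨ r(k), k ∨ k ∨ k ∨ p ∨ p)) ∨ opp(t(k ∨ p ∨ p ∨ p, k ∨ p ∨ p ∨ r(k) ∨ s(k, k, k) ∨ t(k, p))) ∨ r(s(k, k, k)) ∨ s(p ∨ p ∨ p ∨ p, opp(k), t(k, p)) ∨ s(t(k ∨ opp(r(k)) ∨ p ∨ p ∨ p ∨ p, k ∨ k ∨ t(k ∨ p ∨ p ∨ p, r(p))), k, k)
Right:  s(t(opp((p ∨ r(k)) ∨ opp(p)) ∨ p ∨ p ∨ p ∨ (k ∨ p), k ∨ k ∨ t(k ∨ p ∨ p ∨ (((p ∨ opp(k) ∨ k) ∨ p) ∨ opp(p)), r(opp(opp(p))))), k ∨ p ∨ opp(p), k) ∨ ((k ∨ opp(t((p ∨ (p ∨ p)) ∨ k, t(k, p) ∨ s(k, k, k) ∨ r(k) ∨ p ∨ p ∨ k)) ∨ opp(k)) ∨ s(p ∨ p ∨ ((opp(k) ∨ p) ∨ k) ∨ p, opp(k), t(k, p))) ∨ (opp(t(k ∨ r(k) ∨ r(k) ∨ p ∨ k, k ∨ p ∨ (k ∨ (p ∨ (k ∨ opp(k) ∨ opp(opp(opp(p)))))) ∨ p ∨ k)) ∨ r(s(k, k, k)))
  Push opp inside:  distribute opp over ∨ and collapse double opp
  Cancel inverse pairs:  k cancels
  Combine occurrences:  s(t(k ∨ opp(r(k)) ∨ p ∨ p ∨ p ∨ p, k ∨ k ∨ t(k ∨ p ∨ p ∨ p, r(p))), k, k) ∨ opp(t(k ∨ p ∨ p ∨ p, k ∨ p ∨ p ∨ r(k) ∨ s(k, k, k) ∨ t(k, p))) ∨ s(p ∨ p ∨ p ∨ p, opp(k), t(k, p)) ∨ opp(t(k ∨ k ∨ p ∨ r(k) ∨ r(k), k ∨ k ∨ k ∨ p ∨ p)) ∨ r(s(k, k, k))
  Order the arguments:  opp(t(k ∨ k ∨ p ∨ r(k) ∨ r(k), k ∨ k ∨ k ∨ p ∨ p)) ∨ opp(t(k ∨ p ∨ p ∨ p, k ∨ p ∨ p ∨ r(k) ∨ s(k, k, k) ∨ t(k, p))) ∨ r(s(k, k, k)) ∨ s(p ∨ p ∨ p ∨ p, opp(k), t(k, p)) ∨ s(t(k ∨ opp(r(k)) ∨ p ∨ p ∨ p ∨ p, k ∨ k ∨ t(k ∨ p ∨ p ∨ p, r(p))), k, k)

Answer: yes — both canonical forms are opp(t(k ∨ k ∨ p ∨ r(k) ∨ r(k), k ∨ k ∨ k ∨ p ∨ p)) ∨ opp(t(k ∨ p ∨ p ∨ p, k ∨ p ∨ p ∨ r(k) ∨ s(k, k, k) ∨ t(k, p))) ∨ r(s(k, k, k)) ∨ s(p ∨ p ∨ p ∨ p, opp(k), t(k, p)) ∨ s(t(k ∨ opp(r(k)) ∨ p ∨ p ∨ p ∨ p, k ∨ k ∨ t(k ∨ p ∨ p ∨ p, r(p))), k, k)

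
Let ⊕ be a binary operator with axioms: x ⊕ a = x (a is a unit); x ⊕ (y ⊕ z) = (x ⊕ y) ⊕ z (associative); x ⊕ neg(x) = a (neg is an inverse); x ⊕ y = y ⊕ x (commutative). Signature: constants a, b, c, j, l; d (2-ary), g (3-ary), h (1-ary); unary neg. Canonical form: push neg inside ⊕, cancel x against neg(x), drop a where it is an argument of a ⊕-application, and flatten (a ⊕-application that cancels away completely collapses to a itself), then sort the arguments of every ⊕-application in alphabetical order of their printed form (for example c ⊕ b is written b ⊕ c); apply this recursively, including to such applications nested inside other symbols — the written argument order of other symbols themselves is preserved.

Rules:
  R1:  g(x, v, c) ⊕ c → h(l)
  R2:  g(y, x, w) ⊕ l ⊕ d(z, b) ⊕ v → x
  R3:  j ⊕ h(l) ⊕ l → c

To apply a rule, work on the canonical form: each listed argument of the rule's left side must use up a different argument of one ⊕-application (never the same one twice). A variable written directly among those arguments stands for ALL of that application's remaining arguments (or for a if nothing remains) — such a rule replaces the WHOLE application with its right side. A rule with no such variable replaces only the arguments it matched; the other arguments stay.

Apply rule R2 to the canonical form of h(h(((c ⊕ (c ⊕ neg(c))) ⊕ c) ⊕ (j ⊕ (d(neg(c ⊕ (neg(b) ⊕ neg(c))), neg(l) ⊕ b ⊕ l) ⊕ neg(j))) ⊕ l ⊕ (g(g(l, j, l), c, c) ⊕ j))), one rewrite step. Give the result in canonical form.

Canonical form:  h(h(c ⊕ c ⊕ d(b, b) ⊕ g(g(l, j, l), c, c) ⊕ j ⊕ l))
Match R2:  consume d(b, b), g(g(l, j, l), c, c), l;  v := c ⊕ c ⊕ j, w := c, x := c, y := g(l, j, l), z := b
The variable takes the whole remainder — replace the entire application.
New term:  h(h(c))

Answer: h(h(c))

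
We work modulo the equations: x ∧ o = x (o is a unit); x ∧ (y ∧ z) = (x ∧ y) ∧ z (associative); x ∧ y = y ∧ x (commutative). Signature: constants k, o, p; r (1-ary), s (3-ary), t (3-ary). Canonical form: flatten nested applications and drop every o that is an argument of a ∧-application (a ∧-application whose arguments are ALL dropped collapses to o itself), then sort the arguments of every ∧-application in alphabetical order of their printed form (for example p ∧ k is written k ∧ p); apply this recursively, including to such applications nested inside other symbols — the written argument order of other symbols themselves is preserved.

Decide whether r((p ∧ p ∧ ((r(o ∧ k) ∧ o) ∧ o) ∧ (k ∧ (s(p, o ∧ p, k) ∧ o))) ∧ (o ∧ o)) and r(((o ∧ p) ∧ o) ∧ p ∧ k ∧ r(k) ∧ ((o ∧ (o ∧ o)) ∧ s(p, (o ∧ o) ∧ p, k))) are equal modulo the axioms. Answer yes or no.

Answer: yes — both canonical forms are r(k ∧ p ∧ p ∧ r(k) ∧ s(p, p, k))

Derivation:
Left:  r((p ∧ p ∧ ((r(o ∧ k) ∧ o) ∧ o) ∧ (k ∧ (s(p, o ∧ p, k) ∧ o))) ∧ (o ∧ o))
  Focus inside:  (p ∧ p ∧ ((r(o ∧ k) ∧ o) ∧ o) ∧ (k ∧ (s(p, o ∧ p, k) ∧ o))) ∧ (o ∧ o)
  Flatten:  p ∧ p ∧ r(o ∧ k) ∧ o ∧ o ∧ k ∧ s(p, o ∧ p, k) ∧ o ∧ o ∧ o
  Inside:  r(o ∧ k)  →  r(k)
  Canonicalize subterm:  s(p, o ∧ p, k)  →  s(p, p, k)
  Unit:  drop o (×5)
  Order the arguments:  k ∧ p ∧ p ∧ r(k) ∧ s(p, p, k)
  Reassemble:  r(k ∧ p ∧ p ∧ r(k) ∧ s(p, p, k))
Right:  r(((o ∧ p) ∧ o) ∧ p ∧ k ∧ r(k) ∧ ((o ∧ (o ∧ o)) ∧ s(p, (o ∧ o) ∧ p, k)))
  Work inside:  ((o ∧ p) ∧ o) ∧ p ∧ k ∧ r(k) ∧ ((o ∧ (o ∧ o)) ∧ s(p, (o ∧ o) ∧ p, k))
  Un-nest:  o ∧ p ∧ o ∧ p ∧ k ∧ r(k) ∧ o ∧ o ∧ o ∧ s(p, (o ∧ o) ∧ p, k)
  Simplify inside:  s(p, (o ∧ o) ∧ p, k)  →  s(p, p, k)
  Unit:  drop o (×5)
  Order the arguments:  k ∧ p ∧ p ∧ r(k) ∧ s(p, p, k)
  Rebuild:  r(k ∧ p ∧ p ∧ r(k) ∧ s(p, p, k))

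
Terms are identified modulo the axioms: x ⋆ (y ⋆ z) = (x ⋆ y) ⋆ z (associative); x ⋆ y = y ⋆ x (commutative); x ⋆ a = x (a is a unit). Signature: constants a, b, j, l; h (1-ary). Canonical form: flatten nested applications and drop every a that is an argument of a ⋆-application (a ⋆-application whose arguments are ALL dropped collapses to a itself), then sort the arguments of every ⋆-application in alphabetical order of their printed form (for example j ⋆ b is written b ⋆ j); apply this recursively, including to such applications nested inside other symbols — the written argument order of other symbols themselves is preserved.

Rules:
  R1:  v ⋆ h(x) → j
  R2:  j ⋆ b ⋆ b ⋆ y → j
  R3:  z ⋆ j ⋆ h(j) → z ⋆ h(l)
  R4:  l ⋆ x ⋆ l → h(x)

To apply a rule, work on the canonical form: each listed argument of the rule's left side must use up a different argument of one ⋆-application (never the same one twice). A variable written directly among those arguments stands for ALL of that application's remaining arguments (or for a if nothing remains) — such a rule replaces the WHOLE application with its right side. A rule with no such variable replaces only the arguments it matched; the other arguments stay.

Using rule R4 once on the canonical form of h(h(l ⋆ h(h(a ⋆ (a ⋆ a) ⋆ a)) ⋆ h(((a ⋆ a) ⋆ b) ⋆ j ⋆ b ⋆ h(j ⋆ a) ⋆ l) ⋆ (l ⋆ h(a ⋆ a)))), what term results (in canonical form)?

Answer: h(h(h(h(a) ⋆ h(b ⋆ b ⋆ h(j) ⋆ j ⋆ l) ⋆ h(h(a)))))

Derivation:
Canonical form:  h(h(h(a) ⋆ h(b ⋆ b ⋆ h(j) ⋆ j ⋆ l) ⋆ h(h(a)) ⋆ l ⋆ l))
R4 matches:  uses l, l;  x := h(a) ⋆ h(b ⋆ b ⋆ h(j) ⋆ j ⋆ l) ⋆ h(h(a))
The extension variable absorbs all remaining arguments, so the whole application is rewritten.
Result:  h(h(h(h(a) ⋆ h(b ⋆ b ⋆ h(j) ⋆ j ⋆ l) ⋆ h(h(a)))))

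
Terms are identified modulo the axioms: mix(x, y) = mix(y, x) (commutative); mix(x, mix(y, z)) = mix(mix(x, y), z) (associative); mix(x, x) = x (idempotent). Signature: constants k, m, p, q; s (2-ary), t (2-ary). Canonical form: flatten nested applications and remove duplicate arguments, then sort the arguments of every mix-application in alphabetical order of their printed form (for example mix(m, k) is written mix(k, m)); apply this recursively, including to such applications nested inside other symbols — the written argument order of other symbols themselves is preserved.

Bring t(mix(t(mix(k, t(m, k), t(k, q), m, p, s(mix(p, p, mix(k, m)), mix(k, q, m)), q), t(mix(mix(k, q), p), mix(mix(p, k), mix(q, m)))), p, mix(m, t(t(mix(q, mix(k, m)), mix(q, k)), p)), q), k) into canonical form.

Answer: t(mix(m, p, q, t(mix(k, m, p, q, s(mix(k, m, p), mix(k, m, q)), t(k, q), t(m, k)), t(mix(k, p, q), mix(k, m, p, q))), t(t(mix(k, m, q), mix(k, q)), p)), k)

Derivation:
Descend into:  mix(t(mix(k, t(m, k), t(k, q), m, p, s(mix(p, p, mix(k, m)), mix(k, q, m)), q), t(mix(mix(k, q), p), mix(mix(p, k), mix(q, m)))), p, mix(m, t(t(mix(q, mix(k, m)), mix(q, k)), p)), q)
Flatten:  mix(t(mix(k, t(m, k), t(k, q), m, p, s(mix(p, p, mix(k, m)), mix(k, q, m)), q), t(mix(mix(k, q), p), mix(mix(p, k), mix(q, m)))), p, m, t(t(mix(q, mix(k, m)), mix(q, k)), p), q)
Inside:  t(mix(k, t(m, k), t(k, q), m, p, s(mix(p, p, mix(k, m)), mix(k, q, m)), q), t(mix(mix(k, q), p), mix(mix(p, k), mix(q, m))))  →  t(mix(k, m, p, q, s(mix(k, m, p), mix(k, m, q)), t(k, q), t(m, k)), t(mix(k, p, q), mix(k, m, p, q)))
Simplify inside:  t(t(mix(q, mix(k, m)), mix(q, k)), p)  →  t(t(mix(k, m, q), mix(k, q)), p)
Sort:  mix(m, p, q, t(mix(k, m, p, q, s(mix(k, m, p), mix(k, m, q)), t(k, q), t(m, k)), t(mix(k, p, q), mix(k, m, p, q))), t(t(mix(k, m, q), mix(k, q)), p))
Rebuild:  t(mix(m, p, q, t(mix(k, m, p, q, s(mix(k, m, p), mix(k, m, q)), t(k, q), t(m, k)), t(mix(k, p, q), mix(k, m, p, q))), t(t(mix(k, m, q), mix(k, q)), p)), k)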